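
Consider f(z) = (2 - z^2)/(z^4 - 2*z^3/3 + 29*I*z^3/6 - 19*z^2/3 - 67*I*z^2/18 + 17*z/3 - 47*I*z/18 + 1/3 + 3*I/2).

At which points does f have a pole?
The singularities of f are the zeros of the denominator. Factoring,
  z^4 - 2*z^3/3 + 29*I*z^3/6 - 19*z^2/3 - 67*I*z^2/18 + 17*z/3 - 47*I*z/18 + 1/3 + 3*I/2 = (z + 3*I)*(z + 1/3 + 3*I/2)*(z + I/3)*(z - 1)
so the candidates are z = -3*I, z = -1/3 - 3*I/2, z = -I/3, z = 1.

Check the numerator P(z) = 2 - z^2 at each one:
  P(-3*I) = 11 ≠ 0, so z = -3*I is a (simple) pole.
  P(-1/3 - 3*I/2) = 149/36 - I ≠ 0, so z = -1/3 - 3*I/2 is a (simple) pole.
  P(-I/3) = 19/9 ≠ 0, so z = -I/3 is a (simple) pole.
  P(1) = 1 ≠ 0, so z = 1 is a (simple) pole.

Poles of f: {-1/3 - 3*I/2, -3*I, -I/3, 1}

Final answer: {-1/3 - 3*I/2, -3*I, -I/3, 1}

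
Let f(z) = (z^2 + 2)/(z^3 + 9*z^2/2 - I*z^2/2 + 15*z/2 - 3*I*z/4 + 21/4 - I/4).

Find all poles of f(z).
The singularities of f are the zeros of the denominator. Factoring,
  z^3 + 9*z^2/2 - I*z^2/2 + 15*z/2 - 3*I*z/4 + 21/4 - I/4 = (z + 3/2 - I)*(z + 1 + I)*(z + 2 - I/2)
so the candidates are z = -3/2 + I, z = -1 - I, z = -2 + I/2.

Check the numerator P(z) = z^2 + 2 at each one:
  P(-3/2 + I) = 13/4 - 3*I ≠ 0, so z = -3/2 + I is a (simple) pole.
  P(-1 - I) = 2 + 2*I ≠ 0, so z = -1 - I is a (simple) pole.
  P(-2 + I/2) = 23/4 - 2*I ≠ 0, so z = -2 + I/2 is a (simple) pole.

Poles of f: {-2 + I/2, -3/2 + I, -1 - I}

Final answer: {-2 + I/2, -3/2 + I, -1 - I}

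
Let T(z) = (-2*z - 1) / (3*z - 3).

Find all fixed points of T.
T(z) = z means -2*z - 1 = z*(3*z - 3), i.e.
  3*z^2 - z + 1 = 0.
Discriminant: (-1)^2 - 4*(3)*(1) = -11, so the roots are complex conjugates.
  z = (1 ± I*sqrt(11))/(2*(3))
Fixed points: {1/6 - sqrt(11)*I/6, 1/6 + sqrt(11)*I/6}

Final answer: {1/6 - sqrt(11)*I/6, 1/6 + sqrt(11)*I/6}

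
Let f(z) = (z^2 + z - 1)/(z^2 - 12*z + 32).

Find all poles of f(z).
{4, 8}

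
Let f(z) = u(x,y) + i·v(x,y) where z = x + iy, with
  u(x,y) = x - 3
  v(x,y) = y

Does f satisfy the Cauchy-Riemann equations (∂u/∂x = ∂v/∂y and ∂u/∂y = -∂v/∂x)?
∂u/∂x = 1
∂v/∂y = 1
∂u/∂y = 0
∂v/∂x = 0
∂u/∂x = ∂v/∂y and ∂u/∂y = -∂v/∂x hold identically; f is analytic.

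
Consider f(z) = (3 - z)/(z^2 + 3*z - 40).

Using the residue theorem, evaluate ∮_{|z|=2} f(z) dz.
By the residue theorem, ∮_C f(z) dz = 2πi · (sum of the residues of f at the poles inside |z| = 2).

The denominator factors as (z - 5)*(z + 8), so the singularities of f are simple poles at z = 5, z = -8.
  |5|² = 25 > 4 = 2², so this pole is outside the contour.
  |-8|² = 64 > 4 = 2², so this pole is outside the contour.

No pole lies inside the contour, so f is analytic on and inside C and the integral is 0 (Cauchy's theorem).

Final answer: 0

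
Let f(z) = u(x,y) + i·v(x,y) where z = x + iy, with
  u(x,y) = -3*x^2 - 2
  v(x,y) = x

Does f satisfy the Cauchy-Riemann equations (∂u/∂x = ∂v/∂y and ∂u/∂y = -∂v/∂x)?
∂u/∂x = -6*x
∂v/∂y = 0
∂u/∂y = 0
∂v/∂x = 1
∂u/∂x ≠ ∂v/∂y and ∂u/∂y ≠ -∂v/∂x; the Cauchy-Riemann equations are not satisfied, so f is not analytic.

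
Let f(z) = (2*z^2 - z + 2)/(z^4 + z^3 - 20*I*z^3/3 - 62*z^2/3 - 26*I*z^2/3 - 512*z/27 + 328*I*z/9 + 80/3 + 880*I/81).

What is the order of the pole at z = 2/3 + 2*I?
Factor the denominator:
  z^4 + z^3 - 20*I*z^3/3 - 62*z^2/3 - 26*I*z^2/3 - 512*z/27 + 328*I*z/9 + 80/3 + 880*I/81 = (z - 2/3 - 2*I)^3*(z + 3 - 2*I/3)

The numerator P(z) = 2*z^2 - z + 2 has P(2/3 + 2*I) = -52/9 + 10*I/3 ≠ 0, so no factor of (z - 2/3 - 2*I) cancels.
Near z = 2/3 + 2*I we can therefore write f(z) = g(z)/(z - 2/3 - 2*I)^3 with g analytic at 2/3 + 2*I and g(2/3 + 2*I) ≠ 0 (g is the numerator divided by the remaining denominator factors).

Hence z = 2/3 + 2*I is a pole of order 3.

Final answer: 3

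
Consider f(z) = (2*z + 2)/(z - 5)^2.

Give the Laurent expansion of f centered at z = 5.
Put w = z - (5), i.e. z = w + 5. The denominator is w^2, so it suffices to rewrite the numerator in powers of w.

P(z) = 2*z + 2
P(w + 5) = 12 + 2*w

Dividing each term by w^2:
  f = 12/w^2 + 2/w

Substituting back w = z - 5:
  f(z) = 12/(z - 5)^2 + 2/(z - 5)

The series is finite because the numerator is a polynomial; the negative powers form the principal part, and the coefficient of 1/(z - 5) gives Res(f, 5) = 2.

Final answer: 12/(z - 5)^2 + 2/(z - 5)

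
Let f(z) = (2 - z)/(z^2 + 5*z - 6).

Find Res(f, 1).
Write f(z) = P(z)/Q(z) with P(z) = 2 - z and Q(z) = z^2 + 5*z - 6.
The denominator factors as Q(z) = (z + 6)*(z - 1), so z = 1 is a simple zero of Q and P is analytic there; z = 1 is therefore a simple pole and
  Res(f, z₀) = P(z₀)/Q'(z₀).

Q'(z) = 2*z + 5, so Q'(1) = 7.
P(1) = 1.

Res(f, 1) = (1)/(7) = 1/7

Final answer: 1/7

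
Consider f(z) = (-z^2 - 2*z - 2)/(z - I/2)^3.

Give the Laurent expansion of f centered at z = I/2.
Put w = z - (I/2), i.e. z = w + I/2. The denominator is w^3, so it suffices to rewrite the numerator in powers of w.

P(z) = -z^2 - 2*z - 2
P(w + I/2) = -7/4 - I + (-2 - I)*w - w^2

Dividing each term by w^3:
  f = (-7/4 - I)/w^3 + (-2 - I)/w^2 - 1/w

Substituting back w = z - I/2:
  f(z) = (-7/4 - I)/(z - I/2)^3 + (-2 - I)/(z - I/2)^2 - 1/(z - I/2)

The series is finite because the numerator is a polynomial; the negative powers form the principal part, and the coefficient of 1/(z - I/2) gives Res(f, I/2) = -1.

Final answer: (-7/4 - I)/(z - I/2)^3 + (-2 - I)/(z - I/2)^2 - 1/(z - I/2)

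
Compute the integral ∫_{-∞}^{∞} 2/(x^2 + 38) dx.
sqrt(38)*pi/19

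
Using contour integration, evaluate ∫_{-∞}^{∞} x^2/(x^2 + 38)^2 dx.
Let f(z) = z^2/(z^2 + 38)^2. The denominator has no real zeros and deg Q - deg P = 2 ≥ 2, so the integral of f over the upper semicircle |z| = R tends to 0 as R → ∞. Closing the contour in the upper half-plane,
  ∫_{-∞}^{∞} f(x) dx = 2πi · Σ Res(f, z_k)  over the poles with Im z_k > 0.

Zeros of the denominator: z^2 + 38 = 0 gives z = ±sqrt(38)*I.
Upper half-plane: z = sqrt(38)*I (a pole of order 2).

Write f(z) = g(z)/(z - sqrt(38)*I)^2 with g(z) = z^2/(z + sqrt(38)*I)^2. For a double pole, Res(f, z₀) = g'(z₀):
  g'(z) = 2*sqrt(38)*I*z/(z + sqrt(38)*I)^3
  Res(f, sqrt(38)*I) = g'(sqrt(38)*I) = -sqrt(38)*I/152

∫_{-∞}^{∞} f(x) dx = 2πi · (-sqrt(38)*I/152) = sqrt(38)*pi/76

Final answer: sqrt(38)*pi/76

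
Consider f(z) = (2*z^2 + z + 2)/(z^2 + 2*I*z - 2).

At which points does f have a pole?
The singularities of f are the zeros of the denominator. Factoring,
  z^2 + 2*I*z - 2 = (z + 1 + I)*(z - 1 + I)
so the candidates are z = -1 - I, z = 1 - I.

Check the numerator P(z) = 2*z^2 + z + 2 at each one:
  P(-1 - I) = 1 + 3*I ≠ 0, so z = -1 - I is a (simple) pole.
  P(1 - I) = 3 - 5*I ≠ 0, so z = 1 - I is a (simple) pole.

Poles of f: {-1 - I, 1 - I}

Final answer: {-1 - I, 1 - I}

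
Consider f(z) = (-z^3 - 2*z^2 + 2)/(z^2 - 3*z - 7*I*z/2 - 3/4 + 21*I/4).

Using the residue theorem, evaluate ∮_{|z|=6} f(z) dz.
By the residue theorem, ∮_C f(z) dz = 2πi · (sum of the residues of f at the poles inside |z| = 6).

The denominator factors as (z - 3/2 - 2*I)*(z - 3/2 - 3*I/2), so the singularities of f are simple poles at z = 3/2 + 2*I, z = 3/2 + 3*I/2.
  |3/2 + 2*I|² = 25/4 < 36 = 6², so this pole is inside the contour.
  |3/2 + 3*I/2|² = 9/2 < 36 = 6², so this pole is inside the contour.

With P(z) = -z^3 - 2*z^2 + 2 and Q(z) = z^2 - 3*z - 7*I*z/2 - 3/4 + 21*I/4, each pole is simple, so Res(f, z₀) = P(z₀)/Q'(z₀) with Q'(z) = 2*z - 3 - 7*I/2.
  Res(f, 3/2 + 2*I) = P(3/2 + 2*I)/Q'(3/2 + 2*I) = (161/8 - 35*I/2)/(I/2) = -35 - 161*I/4
  Res(f, 3/2 + 3*I/2) = P(3/2 + 3*I/2)/Q'(3/2 + 3*I/2) = (35/4 - 63*I/4)/(-I/2) = 63/2 + 35*I/2

Sum of residues inside C: -7/2 - 91*I/4
∮_C f(z) dz = 2πi · (-7/2 - 91*I/4) = pi*(91/2 - 7*I)

Final answer: pi*(91/2 - 7*I)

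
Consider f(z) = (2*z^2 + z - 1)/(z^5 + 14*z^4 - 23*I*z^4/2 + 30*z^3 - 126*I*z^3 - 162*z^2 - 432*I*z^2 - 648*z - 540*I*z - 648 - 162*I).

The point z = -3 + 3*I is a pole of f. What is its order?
Factor the denominator:
  z^5 + 14*z^4 - 23*I*z^4/2 + 30*z^3 - 126*I*z^3 - 162*z^2 - 432*I*z^2 - 648*z - 540*I*z - 648 - 162*I = (z + 3 - 3*I)^4*(z + 2 + I/2)

The numerator P(z) = 2*z^2 + z - 1 has P(-3 + 3*I) = -4 - 33*I ≠ 0, so no factor of (z + 3 - 3*I) cancels.
Near z = -3 + 3*I we can therefore write f(z) = g(z)/(z + 3 - 3*I)^4 with g analytic at -3 + 3*I and g(-3 + 3*I) ≠ 0 (g is the numerator divided by the remaining denominator factors).

Hence z = -3 + 3*I is a pole of order 4.

Final answer: 4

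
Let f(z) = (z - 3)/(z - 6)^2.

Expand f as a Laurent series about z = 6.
Put w = z - (6), i.e. z = w + 6. The denominator is w^2, so it suffices to rewrite the numerator in powers of w.

P(z) = z - 3
P(w + 6) = 3 + w

Dividing each term by w^2:
  f = 3/w^2 + 1/w

Substituting back w = z - 6:
  f(z) = 3/(z - 6)^2 + 1/(z - 6)

The series is finite because the numerator is a polynomial; the negative powers form the principal part, and the coefficient of 1/(z - 6) gives Res(f, 6) = 1.

Final answer: 3/(z - 6)^2 + 1/(z - 6)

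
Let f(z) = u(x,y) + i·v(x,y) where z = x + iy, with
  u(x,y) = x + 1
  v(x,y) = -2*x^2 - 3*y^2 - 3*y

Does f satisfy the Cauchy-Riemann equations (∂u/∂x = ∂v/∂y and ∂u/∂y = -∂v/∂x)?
∂u/∂x = 1
∂v/∂y = -6*y - 3
∂u/∂y = 0
∂v/∂x = -4*x
∂u/∂x ≠ ∂v/∂y and ∂u/∂y ≠ -∂v/∂x; the Cauchy-Riemann equations are not satisfied, so f is not analytic.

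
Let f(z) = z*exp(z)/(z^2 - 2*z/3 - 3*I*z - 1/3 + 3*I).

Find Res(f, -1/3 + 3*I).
(85/97 - 27*I/97)*exp(-1/3 + 3*I)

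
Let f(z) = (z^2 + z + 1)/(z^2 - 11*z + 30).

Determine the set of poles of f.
The singularities of f are the zeros of the denominator. Factoring,
  z^2 - 11*z + 30 = (z - 5)*(z - 6)
so the candidates are z = 5, z = 6.

Check the numerator P(z) = z^2 + z + 1 at each one:
  P(5) = 31 ≠ 0, so z = 5 is a (simple) pole.
  P(6) = 43 ≠ 0, so z = 6 is a (simple) pole.

Poles of f: {5, 6}

Final answer: {5, 6}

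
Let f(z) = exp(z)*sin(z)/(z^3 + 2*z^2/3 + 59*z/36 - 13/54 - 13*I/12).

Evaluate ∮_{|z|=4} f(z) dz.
pi*(768/1145 + 264*I/1145)*exp(-2/3 + I)*sin(2/3 - I) + pi*(-81/1145 + 423*I/1145)*exp(-1/3 - 3*I/2)*sin(1/3 + 3*I/2) + pi*(3/5 + 3*I/5)*exp(1/3 + I/2)*sin(1/3 + I/2)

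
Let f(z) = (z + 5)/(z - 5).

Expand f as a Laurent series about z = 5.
Put w = z - (5), i.e. z = w + 5. The denominator is w, so it suffices to rewrite the numerator in powers of w.

P(z) = z + 5
P(w + 5) = 10 + w

Dividing each term by w:
  f = 10/w + 1

Substituting back w = z - 5:
  f(z) = 10/(z - 5) + 1

The series is finite because the numerator is a polynomial; the negative powers form the principal part, and the coefficient of 1/(z - 5) gives Res(f, 5) = 10.

Final answer: 10/(z - 5) + 1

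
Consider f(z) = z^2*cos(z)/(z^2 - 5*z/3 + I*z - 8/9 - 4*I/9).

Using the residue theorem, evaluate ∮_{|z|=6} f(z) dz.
pi*(136/75 + 248*I/75)*cos(2 - 2*I/3) + pi*(14/75 + 2*I/75)*cos(1/3 + I/3)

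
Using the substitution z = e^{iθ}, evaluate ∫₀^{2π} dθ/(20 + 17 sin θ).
2*sqrt(111)*pi/111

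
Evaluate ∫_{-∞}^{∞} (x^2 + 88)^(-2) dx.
sqrt(22)*pi/7744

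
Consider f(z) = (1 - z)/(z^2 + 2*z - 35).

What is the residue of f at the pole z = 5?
Write f(z) = P(z)/Q(z) with P(z) = 1 - z and Q(z) = z^2 + 2*z - 35.
The denominator factors as Q(z) = (z - 5)*(z + 7), so z = 5 is a simple zero of Q and P is analytic there; z = 5 is therefore a simple pole and
  Res(f, z₀) = P(z₀)/Q'(z₀).

Q'(z) = 2*z + 2, so Q'(5) = 12.
P(5) = -4.

Res(f, 5) = (-4)/(12) = -1/3

Final answer: -1/3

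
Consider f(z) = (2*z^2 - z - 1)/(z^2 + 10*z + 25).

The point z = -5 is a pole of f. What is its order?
Factor the denominator:
  z^2 + 10*z + 25 = (z + 5)^2

The numerator P(z) = 2*z^2 - z - 1 has P(-5) = 54 ≠ 0, so no factor of (z + 5) cancels.
Near z = -5 we can therefore write f(z) = g(z)/(z + 5)^2 with g analytic at -5 and g(-5) ≠ 0 (g is just the numerator).

Hence z = -5 is a pole of order 2.

Final answer: 2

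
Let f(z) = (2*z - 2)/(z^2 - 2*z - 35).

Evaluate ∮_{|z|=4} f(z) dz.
By the residue theorem, ∮_C f(z) dz = 2πi · (sum of the residues of f at the poles inside |z| = 4).

The denominator factors as (z + 5)*(z - 7), so the singularities of f are simple poles at z = -5, z = 7.
  |-5|² = 25 > 16 = 4², so this pole is outside the contour.
  |7|² = 49 > 16 = 4², so this pole is outside the contour.

No pole lies inside the contour, so f is analytic on and inside C and the integral is 0 (Cauchy's theorem).

Final answer: 0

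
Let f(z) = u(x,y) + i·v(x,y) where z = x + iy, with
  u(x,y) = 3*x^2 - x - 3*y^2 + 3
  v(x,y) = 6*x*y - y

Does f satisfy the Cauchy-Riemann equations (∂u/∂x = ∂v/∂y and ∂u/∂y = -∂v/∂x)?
∂u/∂x = 6*x - 1
∂v/∂y = 6*x - 1
∂u/∂y = -6*y
∂v/∂x = 6*y
∂u/∂x = ∂v/∂y and ∂u/∂y = -∂v/∂x hold identically; f is analytic.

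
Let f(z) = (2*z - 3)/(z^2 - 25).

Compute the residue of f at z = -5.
13/10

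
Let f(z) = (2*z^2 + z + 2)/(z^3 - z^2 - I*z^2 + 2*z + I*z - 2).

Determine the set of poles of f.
{-I, 2*I, 1}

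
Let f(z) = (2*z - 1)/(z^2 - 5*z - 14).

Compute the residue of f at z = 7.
Write f(z) = P(z)/Q(z) with P(z) = 2*z - 1 and Q(z) = z^2 - 5*z - 14.
The denominator factors as Q(z) = (z - 7)*(z + 2), so z = 7 is a simple zero of Q and P is analytic there; z = 7 is therefore a simple pole and
  Res(f, z₀) = P(z₀)/Q'(z₀).

Q'(z) = 2*z - 5, so Q'(7) = 9.
P(7) = 13.

Res(f, 7) = (13)/(9) = 13/9

Final answer: 13/9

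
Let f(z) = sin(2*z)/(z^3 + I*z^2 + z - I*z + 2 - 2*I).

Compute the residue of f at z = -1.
Write f(z) = P(z)/Q(z) with P(z) = sin(2*z) and Q(z) = z^3 + I*z^2 + z - I*z + 2 - 2*I.
The denominator factors as Q(z) = (z + 2*I)*(z - 1 - I)*(z + 1), so z = -1 is a simple zero of Q and P is analytic there; z = -1 is therefore a simple pole and
  Res(f, z₀) = P(z₀)/Q'(z₀).

Q'(z) = 3*z^2 + 2*I*z + 1 - I, so Q'(-1) = 4 - 3*I.
P(-1) = -sin(2).

Res(f, -1) = (-sin(2))/(4 - 3*I) = (-4/25 - 3*I/25)*sin(2)

Final answer: (-4/25 - 3*I/25)*sin(2)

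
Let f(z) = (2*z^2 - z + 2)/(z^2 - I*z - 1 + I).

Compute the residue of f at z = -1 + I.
Write f(z) = P(z)/Q(z) with P(z) = 2*z^2 - z + 2 and Q(z) = z^2 - I*z - 1 + I.
The denominator factors as Q(z) = (z + 1 - I)*(z - 1), so z = -1 + I is a simple zero of Q and P is analytic there; z = -1 + I is therefore a simple pole and
  Res(f, z₀) = P(z₀)/Q'(z₀).

Q'(z) = 2*z - I, so Q'(-1 + I) = -2 + I.
P(-1 + I) = 3 - 5*I.

Res(f, -1 + I) = (3 - 5*I)/(-2 + I) = -11/5 + 7*I/5

Final answer: -11/5 + 7*I/5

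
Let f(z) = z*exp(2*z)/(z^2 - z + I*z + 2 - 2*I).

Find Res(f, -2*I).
Write f(z) = P(z)/Q(z) with P(z) = z*exp(2*z) and Q(z) = z^2 - z + I*z + 2 - 2*I.
The denominator factors as Q(z) = (z - 1 - I)*(z + 2*I), so z = -2*I is a simple zero of Q and P is analytic there; z = -2*I is therefore a simple pole and
  Res(f, z₀) = P(z₀)/Q'(z₀).

Q'(z) = 2*z - 1 + I, so Q'(-2*I) = -1 - 3*I.
P(-2*I) = -2*I*exp(-4*I).

Res(f, -2*I) = (-2*I*exp(-4*I))/(-1 - 3*I) = (3/5 + I/5)*exp(-4*I)

Final answer: (3/5 + I/5)*exp(-4*I)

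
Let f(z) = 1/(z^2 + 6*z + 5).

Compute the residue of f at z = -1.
1/4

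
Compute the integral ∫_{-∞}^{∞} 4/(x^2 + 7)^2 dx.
Let f(z) = 4/(z^2 + 7)^2. The denominator has no real zeros and deg Q - deg P = 4 ≥ 2, so the integral of f over the upper semicircle |z| = R tends to 0 as R → ∞. Closing the contour in the upper half-plane,
  ∫_{-∞}^{∞} f(x) dx = 2πi · Σ Res(f, z_k)  over the poles with Im z_k > 0.

Zeros of the denominator: z^2 + 7 = 0 gives z = ±sqrt(7)*I.
Upper half-plane: z = sqrt(7)*I (a pole of order 2).

Write f(z) = g(z)/(z - sqrt(7)*I)^2 with g(z) = 4/(z + sqrt(7)*I)^2. For a double pole, Res(f, z₀) = g'(z₀):
  g'(z) = -8/(z + sqrt(7)*I)^3
  Res(f, sqrt(7)*I) = g'(sqrt(7)*I) = -sqrt(7)*I/49

∫_{-∞}^{∞} f(x) dx = 2πi · (-sqrt(7)*I/49) = 2*sqrt(7)*pi/49

Final answer: 2*sqrt(7)*pi/49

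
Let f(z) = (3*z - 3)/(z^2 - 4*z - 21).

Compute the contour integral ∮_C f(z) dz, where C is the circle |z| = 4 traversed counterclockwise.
By the residue theorem, ∮_C f(z) dz = 2πi · (sum of the residues of f at the poles inside |z| = 4).

The denominator factors as (z - 7)*(z + 3), so the singularities of f are simple poles at z = 7, z = -3.
  |7|² = 49 > 16 = 4², so this pole is outside the contour.
  |-3|² = 9 < 16 = 4², so this pole is inside the contour.

With P(z) = 3*z - 3 and Q(z) = z^2 - 4*z - 21, each pole is simple, so Res(f, z₀) = P(z₀)/Q'(z₀) with Q'(z) = 2*z - 4.
  Res(f, -3) = P(-3)/Q'(-3) = (-12)/(-10) = 6/5

∮_C f(z) dz = 2πi · (6/5) = 12*I*pi/5

Final answer: 12*I*pi/5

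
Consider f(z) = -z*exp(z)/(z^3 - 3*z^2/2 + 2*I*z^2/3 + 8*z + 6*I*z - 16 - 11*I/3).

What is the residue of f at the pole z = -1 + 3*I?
Write f(z) = P(z)/Q(z) with P(z) = -z*exp(z) and Q(z) = z^3 - 3*z^2/2 + 2*I*z^2/3 + 8*z + 6*I*z - 16 - 11*I/3.
The denominator factors as Q(z) = (z - 1 + 3*I)*(z - 3/2 + 2*I/3)*(z + 1 - 3*I), so z = -1 + 3*I is a simple zero of Q and P is analytic there; z = -1 + 3*I is therefore a simple pole and
  Res(f, z₀) = P(z₀)/Q'(z₀).

Q'(z) = 3*z^2 - 3*z + 4*I*z/3 + 8 + 6*I, so Q'(-1 + 3*I) = -17 - 67*I/3.
P(-1 + 3*I) = (1 - 3*I)*exp(-1 + 3*I).

Res(f, -1 + 3*I) = ((1 - 3*I)*exp(-1 + 3*I))/(-17 - 67*I/3) = (45/709 + 66*I/709)*exp(-1 + 3*I)

Final answer: (45/709 + 66*I/709)*exp(-1 + 3*I)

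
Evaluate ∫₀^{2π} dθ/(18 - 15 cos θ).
Call the integral J. The integrand is 2π-periodic and we integrate over a full period, so shifting θ does not change the value (θ → θ + π flips the sign of the trig term). Hence
  J = ∫₀^{2π} dθ/(18 + 15 cos θ).
Put z = e^{iθ}: then cos θ = (z + 1/z)/2, dθ = dz/(iz), and z runs once counterclockwise around |z| = 1:
  J = ∮_{|z|=1} 1/(18 + 15*(z + 1/z)/2) · dz/(iz) = (2/i) ∮_{|z|=1} dz/(15*z^2 + 36*z + 15).
The roots of 15*z^2 + 36*z + 15 are z = (-18 ± sqrt(18^2 - 15^2))/15, with sqrt(99) = 3*sqrt(11); their product is 1, so only z₊ = -6/5 + sqrt(11)/5 lies inside the unit circle (z₋ = -6/5 - sqrt(11)/5 lies outside).
z₊ is a simple zero of q(z) = 15*z^2 + 36*z + 15, so Res(1/q, z₊) = 1/q'(z₊) with q'(z) = 30*z + 36; and q'(z₊) = 15*(z₊ - z₋) = 6*sqrt(11).
Therefore J = (2/i) · 2πi · 1/(6*sqrt(11)) = 2*pi/(3*sqrt(11)) = 2*sqrt(11)*pi/33

Final answer: 2*sqrt(11)*pi/33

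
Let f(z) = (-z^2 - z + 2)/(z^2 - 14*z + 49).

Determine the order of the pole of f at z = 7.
Factor the denominator:
  z^2 - 14*z + 49 = (z - 7)^2

The numerator P(z) = -z^2 - z + 2 has P(7) = -54 ≠ 0, so no factor of (z - 7) cancels.
Near z = 7 we can therefore write f(z) = g(z)/(z - 7)^2 with g analytic at 7 and g(7) ≠ 0 (g is just the numerator).

Hence z = 7 is a pole of order 2.

Final answer: 2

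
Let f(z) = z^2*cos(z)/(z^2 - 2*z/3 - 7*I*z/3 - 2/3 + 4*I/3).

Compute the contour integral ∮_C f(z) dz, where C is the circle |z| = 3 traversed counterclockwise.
By the residue theorem, ∮_C f(z) dz = 2πi · (sum of the residues of f at the poles inside |z| = 3).

The denominator factors as (z - 2*I)*(z - 2/3 - I/3), so the singularities of f are simple poles at z = 2*I, z = 2/3 + I/3.
  |2*I|² = 4 < 9 = 3², so this pole is inside the contour.
  |2/3 + I/3|² = 5/9 < 9 = 3², so this pole is inside the contour.

With P(z) = z^2*cos(z) and Q(z) = z^2 - 2*z/3 - 7*I*z/3 - 2/3 + 4*I/3, each pole is simple, so Res(f, z₀) = P(z₀)/Q'(z₀) with Q'(z) = 2*z - 2/3 - 7*I/3.
  Res(f, 2*I) = P(2*I)/Q'(2*I) = (-4*cosh(2))/(-2/3 + 5*I/3) = (24/29 + 60*I/29)*cosh(2)
  Res(f, 2/3 + I/3) = P(2/3 + I/3)/Q'(2/3 + I/3) = ((1/3 + 4*I/9)*cos(2/3 + I/3))/(2/3 - 5*I/3) = (-14/87 + 23*I/87)*cos(2/3 + I/3)

Sum of residues inside C: (-14/87 + 23*I/87)*cos(2/3 + I/3) + (24/29 + 60*I/29)*cosh(2)
∮_C f(z) dz = 2πi · ((-14/87 + 23*I/87)*cos(2/3 + I/3) + (24/29 + 60*I/29)*cosh(2)) = pi*(-46/87 - 28*I/87)*cos(2/3 + I/3) + pi*(-120/29 + 48*I/29)*cosh(2)

Final answer: pi*(-46/87 - 28*I/87)*cos(2/3 + I/3) + pi*(-120/29 + 48*I/29)*cosh(2)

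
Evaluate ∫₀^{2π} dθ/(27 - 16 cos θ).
Call the integral J. The integrand is 2π-periodic and we integrate over a full period, so shifting θ does not change the value (θ → θ + π flips the sign of the trig term). Hence
  J = ∫₀^{2π} dθ/(27 + 16 cos θ).
Put z = e^{iθ}: then cos θ = (z + 1/z)/2, dθ = dz/(iz), and z runs once counterclockwise around |z| = 1:
  J = ∮_{|z|=1} 1/(27 + 16*(z + 1/z)/2) · dz/(iz) = (2/i) ∮_{|z|=1} dz/(16*z^2 + 54*z + 16).
The roots of 16*z^2 + 54*z + 16 are z = (-27 ± sqrt(27^2 - 16^2))/16, with sqrt(473) = sqrt(473); their product is 1, so only z₊ = -27/16 + sqrt(473)/16 lies inside the unit circle (z₋ = -27/16 - sqrt(473)/16 lies outside).
z₊ is a simple zero of q(z) = 16*z^2 + 54*z + 16, so Res(1/q, z₊) = 1/q'(z₊) with q'(z) = 32*z + 54; and q'(z₊) = 16*(z₊ - z₋) = 2*sqrt(473).
Therefore J = (2/i) · 2πi · 1/(2*sqrt(473)) = 2*pi/(sqrt(473)) = 2*sqrt(473)*pi/473

Final answer: 2*sqrt(473)*pi/473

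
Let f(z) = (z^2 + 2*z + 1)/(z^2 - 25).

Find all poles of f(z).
The singularities of f are the zeros of the denominator. Factoring,
  z^2 - 25 = (z + 5)*(z - 5)
so the candidates are z = -5, z = 5.

Check the numerator P(z) = z^2 + 2*z + 1 at each one:
  P(-5) = 16 ≠ 0, so z = -5 is a (simple) pole.
  P(5) = 36 ≠ 0, so z = 5 is a (simple) pole.

Poles of f: {-5, 5}

Final answer: {-5, 5}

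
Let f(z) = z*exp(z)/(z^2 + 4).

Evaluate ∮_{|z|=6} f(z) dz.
I*pi*exp(2*I) + I*pi*exp(-2*I)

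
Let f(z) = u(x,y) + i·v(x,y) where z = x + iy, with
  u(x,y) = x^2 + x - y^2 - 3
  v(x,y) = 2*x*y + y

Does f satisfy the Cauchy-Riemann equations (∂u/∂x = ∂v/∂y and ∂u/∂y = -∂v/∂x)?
∂u/∂x = 2*x + 1
∂v/∂y = 2*x + 1
∂u/∂y = -2*y
∂v/∂x = 2*y
∂u/∂x = ∂v/∂y and ∂u/∂y = -∂v/∂x hold identically; f is analytic.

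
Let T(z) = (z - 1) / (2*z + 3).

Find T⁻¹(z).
(-3*z - 1)/(2*z - 1)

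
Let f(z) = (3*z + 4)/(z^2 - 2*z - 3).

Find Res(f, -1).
-1/4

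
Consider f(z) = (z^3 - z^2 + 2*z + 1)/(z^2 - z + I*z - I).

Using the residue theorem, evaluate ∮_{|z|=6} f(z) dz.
2*I*pi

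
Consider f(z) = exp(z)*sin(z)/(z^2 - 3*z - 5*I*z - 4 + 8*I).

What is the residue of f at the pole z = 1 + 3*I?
(-1/2 - I/2)*exp(1 + 3*I)*sin(1 + 3*I)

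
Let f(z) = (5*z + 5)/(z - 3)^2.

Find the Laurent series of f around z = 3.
20/(z - 3)^2 + 5/(z - 3)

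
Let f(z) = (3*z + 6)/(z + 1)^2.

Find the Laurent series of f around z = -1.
Put w = z - (-1), i.e. z = w - 1. The denominator is w^2, so it suffices to rewrite the numerator in powers of w.

P(z) = 3*z + 6
P(w - 1) = 3 + 3*w

Dividing each term by w^2:
  f = 3/w^2 + 3/w

Substituting back w = z + 1:
  f(z) = 3/(z + 1)^2 + 3/(z + 1)

The series is finite because the numerator is a polynomial; the negative powers form the principal part, and the coefficient of 1/(z + 1) gives Res(f, -1) = 3.

Final answer: 3/(z + 1)^2 + 3/(z + 1)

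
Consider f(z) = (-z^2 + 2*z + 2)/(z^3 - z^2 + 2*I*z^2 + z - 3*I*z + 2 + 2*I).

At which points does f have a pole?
The singularities of f are the zeros of the denominator. Factoring,
  z^3 - z^2 + 2*I*z^2 + z - 3*I*z + 2 + 2*I = (z - 1 - I)*(z + 2*I)*(z + I)
so the candidates are z = 1 + I, z = -2*I, z = -I.

Check the numerator P(z) = -z^2 + 2*z + 2 at each one:
  P(1 + I) = 4 ≠ 0, so z = 1 + I is a (simple) pole.
  P(-2*I) = 6 - 4*I ≠ 0, so z = -2*I is a (simple) pole.
  P(-I) = 3 - 2*I ≠ 0, so z = -I is a (simple) pole.

Poles of f: {-2*I, -I, 1 + I}

Final answer: {-2*I, -I, 1 + I}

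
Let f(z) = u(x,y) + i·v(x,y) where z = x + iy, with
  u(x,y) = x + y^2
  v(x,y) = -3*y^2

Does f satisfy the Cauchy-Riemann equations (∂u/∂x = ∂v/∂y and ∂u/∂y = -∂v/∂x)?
∂u/∂x = 1
∂v/∂y = -6*y
∂u/∂y = 2*y
∂v/∂x = 0
∂u/∂x ≠ ∂v/∂y and ∂u/∂y ≠ -∂v/∂x; the Cauchy-Riemann equations are not satisfied, so f is not analytic.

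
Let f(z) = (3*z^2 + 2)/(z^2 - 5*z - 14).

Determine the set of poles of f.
The singularities of f are the zeros of the denominator. Factoring,
  z^2 - 5*z - 14 = (z - 7)*(z + 2)
so the candidates are z = 7, z = -2.

Check the numerator P(z) = 3*z^2 + 2 at each one:
  P(7) = 149 ≠ 0, so z = 7 is a (simple) pole.
  P(-2) = 14 ≠ 0, so z = -2 is a (simple) pole.

Poles of f: {-2, 7}

Final answer: {-2, 7}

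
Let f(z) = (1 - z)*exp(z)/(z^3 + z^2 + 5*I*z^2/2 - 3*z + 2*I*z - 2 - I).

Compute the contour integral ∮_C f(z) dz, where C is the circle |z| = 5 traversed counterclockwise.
pi*(4 + 2*I)*exp(-1 - I) + pi*(-60/17 - 32*I/17)*exp(-1 - I/2) + pi*(-8/17 - 2*I/17)*exp(1 - I)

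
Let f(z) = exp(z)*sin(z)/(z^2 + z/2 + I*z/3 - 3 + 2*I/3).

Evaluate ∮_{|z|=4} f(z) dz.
By the residue theorem, ∮_C f(z) dz = 2πi · (sum of the residues of f at the poles inside |z| = 4).

The denominator factors as (z - 3/2 + I/3)*(z + 2), so the singularities of f are simple poles at z = 3/2 - I/3, z = -2.
  |3/2 - I/3|² = 85/36 < 16 = 4², so this pole is inside the contour.
  |-2|² = 4 < 16 = 4², so this pole is inside the contour.

With P(z) = exp(z)*sin(z) and Q(z) = z^2 + z/2 + I*z/3 - 3 + 2*I/3, each pole is simple, so Res(f, z₀) = P(z₀)/Q'(z₀) with Q'(z) = 2*z + 1/2 + I/3.
  Res(f, 3/2 - I/3) = P(3/2 - I/3)/Q'(3/2 - I/3) = (exp(3/2 - I/3)*sin(3/2 - I/3))/(7/2 - I/3) = (126/445 + 12*I/445)*exp(3/2 - I/3)*sin(3/2 - I/3)
  Res(f, -2) = P(-2)/Q'(-2) = (-exp(-2)*sin(2))/(-7/2 + I/3) = (126/445 + 12*I/445)*exp(-2)*sin(2)

Sum of residues inside C: (126/445 + 12*I/445)*exp(3/2 - I/3)*sin(3/2 - I/3) + (126/445 + 12*I/445)*exp(-2)*sin(2)
∮_C f(z) dz = 2πi · ((126/445 + 12*I/445)*exp(3/2 - I/3)*sin(3/2 - I/3) + (126/445 + 12*I/445)*exp(-2)*sin(2)) = pi*(-24/445 + 252*I/445)*exp(-2)*sin(2) + pi*(-24/445 + 252*I/445)*exp(3/2 - I/3)*sin(3/2 - I/3)

Final answer: pi*(-24/445 + 252*I/445)*exp(-2)*sin(2) + pi*(-24/445 + 252*I/445)*exp(3/2 - I/3)*sin(3/2 - I/3)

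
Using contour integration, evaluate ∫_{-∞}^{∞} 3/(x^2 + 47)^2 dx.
3*sqrt(47)*pi/4418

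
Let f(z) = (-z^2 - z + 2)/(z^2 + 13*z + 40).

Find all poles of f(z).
The singularities of f are the zeros of the denominator. Factoring,
  z^2 + 13*z + 40 = (z + 8)*(z + 5)
so the candidates are z = -8, z = -5.

Check the numerator P(z) = -z^2 - z + 2 at each one:
  P(-8) = -54 ≠ 0, so z = -8 is a (simple) pole.
  P(-5) = -18 ≠ 0, so z = -5 is a (simple) pole.

Poles of f: {-8, -5}

Final answer: {-8, -5}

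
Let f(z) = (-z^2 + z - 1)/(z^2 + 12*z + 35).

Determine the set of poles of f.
The singularities of f are the zeros of the denominator. Factoring,
  z^2 + 12*z + 35 = (z + 7)*(z + 5)
so the candidates are z = -7, z = -5.

Check the numerator P(z) = -z^2 + z - 1 at each one:
  P(-7) = -57 ≠ 0, so z = -7 is a (simple) pole.
  P(-5) = -31 ≠ 0, so z = -5 is a (simple) pole.

Poles of f: {-7, -5}

Final answer: {-7, -5}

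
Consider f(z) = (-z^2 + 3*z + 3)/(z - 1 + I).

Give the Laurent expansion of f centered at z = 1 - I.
Put w = z - (1 - I), i.e. z = w + 1 - I. The denominator is w, so it suffices to rewrite the numerator in powers of w.

P(z) = -z^2 + 3*z + 3
P(w + 1 - I) = 6 - I + (1 + 2*I)*w - w^2

Dividing each term by w:
  f = (6 - I)/w + 1 + 2*I - w

Substituting back w = z - 1 + I:
  f(z) = (6 - I)/(z - 1 + I) + 1 + 2*I - (z - 1 + I)

The series is finite because the numerator is a polynomial; the negative powers form the principal part, and the coefficient of 1/(z - 1 + I) gives Res(f, 1 - I) = 6 - I.

Final answer: (6 - I)/(z - 1 + I) + 1 + 2*I - (z - 1 + I)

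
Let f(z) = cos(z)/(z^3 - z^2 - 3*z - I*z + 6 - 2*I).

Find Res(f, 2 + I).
(2/85 - 9*I/85)*cos(2 + I)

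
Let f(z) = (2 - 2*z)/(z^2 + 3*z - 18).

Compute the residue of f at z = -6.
-14/9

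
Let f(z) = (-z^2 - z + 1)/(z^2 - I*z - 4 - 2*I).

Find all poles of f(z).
{-2, 2 + I}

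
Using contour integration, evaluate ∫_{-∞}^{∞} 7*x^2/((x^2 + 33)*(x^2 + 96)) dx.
Let f(z) = 7*z^2/((z^2 + 33)*(z^2 + 96)). The denominator has no real zeros and deg Q - deg P = 2 ≥ 2, so the integral of f over the upper semicircle |z| = R tends to 0 as R → ∞. Closing the contour in the upper half-plane,
  ∫_{-∞}^{∞} f(x) dx = 2πi · Σ Res(f, z_k)  over the poles with Im z_k > 0.

Zeros of the denominator: z^2 + 96 = 0 gives z = ±4*sqrt(6)*I; z^2 + 33 = 0 gives z = ±sqrt(33)*I.
Upper half-plane: z = sqrt(33)*I, z = 4*sqrt(6)*I (simple).

Each pole is a simple zero of Q(z) = z^4 + 129*z^2 + 3168, so Res(f, z₀) = P(z₀)/Q'(z₀) with P(z) = 7*z^2, Q'(z) = 4*z^3 + 258*z:
  Res(f, sqrt(33)*I) = (-231)/(126*sqrt(33)*I) = sqrt(33)*I/18
  Res(f, 4*sqrt(6)*I) = (-672)/(-504*sqrt(6)*I) = -2*sqrt(6)*I/9

Sum of residues: I*(-4*sqrt(6) + sqrt(33))/18
∫_{-∞}^{∞} f(x) dx = 2πi · (I*(-4*sqrt(6) + sqrt(33))/18) = pi*(-sqrt(33) + 4*sqrt(6))/9

Final answer: pi*(-sqrt(33) + 4*sqrt(6))/9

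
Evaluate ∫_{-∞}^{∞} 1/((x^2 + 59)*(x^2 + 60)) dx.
pi*(-59*sqrt(15) + 30*sqrt(59))/1770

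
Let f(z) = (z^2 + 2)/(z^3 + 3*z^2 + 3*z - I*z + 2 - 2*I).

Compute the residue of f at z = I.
Write f(z) = P(z)/Q(z) with P(z) = z^2 + 2 and Q(z) = z^3 + 3*z^2 + 3*z - I*z + 2 - 2*I.
The denominator factors as Q(z) = (z + 2)*(z + 1 + I)*(z - I), so z = I is a simple zero of Q and P is analytic there; z = I is therefore a simple pole and
  Res(f, z₀) = P(z₀)/Q'(z₀).

Q'(z) = 3*z^2 + 6*z + 3 - I, so Q'(I) = 5*I.
P(I) = 1.

Res(f, I) = (1)/(5*I) = -I/5

Final answer: -I/5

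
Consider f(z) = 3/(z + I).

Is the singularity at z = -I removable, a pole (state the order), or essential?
Write f(z) = g(z)/(z + I) with g(z) = 3.
g is entire and g(-I) = 3 ≠ 0, so no factor of (z + I) cancels: the Laurent expansion of f about z = -I starts at the power -1, i.e. lim_{z→z₀} (z - z₀) f(z) = 3 is finite and nonzero.
So z = -I is a pole of order 1.

Final answer: pole of order 1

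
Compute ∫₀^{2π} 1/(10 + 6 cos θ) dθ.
Let J = ∫₀^{2π} dθ/(10 + 6 cos θ).
Put z = e^{iθ}: then cos θ = (z + 1/z)/2, dθ = dz/(iz), and z runs once counterclockwise around |z| = 1:
  J = ∮_{|z|=1} 1/(10 + 6*(z + 1/z)/2) · dz/(iz) = (2/i) ∮_{|z|=1} dz/(6*z^2 + 20*z + 6).
The roots of 6*z^2 + 20*z + 6 are z = (-10 ± sqrt(10^2 - 6^2))/6, with sqrt(64) = 8; their product is 1, so only z₊ = -1/3 lies inside the unit circle (z₋ = -3 lies outside).
z₊ is a simple zero of q(z) = 6*z^2 + 20*z + 6, so Res(1/q, z₊) = 1/q'(z₊) with q'(z) = 12*z + 20; and q'(z₊) = 6*(z₊ - z₋) = 16.
Therefore J = (2/i) · 2πi · 1/(16) = 2*pi/(8) = pi/4

Final answer: pi/4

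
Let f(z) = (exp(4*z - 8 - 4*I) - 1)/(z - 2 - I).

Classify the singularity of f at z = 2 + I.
Let u = z - 2 - I. The exponent is 4*z - 8 - 4*I = 4u, so
  f = (e^(4u) - 1)/u = ((4u) + (4u)^2/2 + (4u)^3/6 + ...)/u = 4 + (8)*u + (32/3)*u^2 + ...
The Laurent expansion about u = 0 has no negative powers; equivalently lim_{z→2 + I} f(z) = 4 exists and is finite.
So the singularity is removable.

Final answer: removable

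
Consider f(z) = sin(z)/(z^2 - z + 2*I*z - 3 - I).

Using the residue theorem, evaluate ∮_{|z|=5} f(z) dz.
2*I*pi*sin(1 + I)/3 + 2*I*pi*sin(2 - I)/3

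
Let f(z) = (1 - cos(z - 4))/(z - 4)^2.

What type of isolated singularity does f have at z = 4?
removable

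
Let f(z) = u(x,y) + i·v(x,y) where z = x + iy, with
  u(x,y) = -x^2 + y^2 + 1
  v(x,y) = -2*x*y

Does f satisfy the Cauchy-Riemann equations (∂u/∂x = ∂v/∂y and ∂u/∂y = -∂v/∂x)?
∂u/∂x = -2*x
∂v/∂y = -2*x
∂u/∂y = 2*y
∂v/∂x = -2*y
∂u/∂x = ∂v/∂y and ∂u/∂y = -∂v/∂x hold identically; f is analytic.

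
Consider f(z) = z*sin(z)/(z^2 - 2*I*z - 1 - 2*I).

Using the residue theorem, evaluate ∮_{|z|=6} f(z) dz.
By the residue theorem, ∮_C f(z) dz = 2πi · (sum of the residues of f at the poles inside |z| = 6).

The denominator factors as (z - 1 - 2*I)*(z + 1), so the singularities of f are simple poles at z = 1 + 2*I, z = -1.
  |1 + 2*I|² = 5 < 36 = 6², so this pole is inside the contour.
  |-1|² = 1 < 36 = 6², so this pole is inside the contour.

With P(z) = z*sin(z) and Q(z) = z^2 - 2*I*z - 1 - 2*I, each pole is simple, so Res(f, z₀) = P(z₀)/Q'(z₀) with Q'(z) = 2*z - 2*I.
  Res(f, 1 + 2*I) = P(1 + 2*I)/Q'(1 + 2*I) = ((1 + 2*I)*sin(1 + 2*I))/(2 + 2*I) = (3/4 + I/4)*sin(1 + 2*I)
  Res(f, -1) = P(-1)/Q'(-1) = (sin(1))/(-2 - 2*I) = (-1/4 + I/4)*sin(1)

Sum of residues inside C: (-1/4 + I/4)*sin(1) + (3/4 + I/4)*sin(1 + 2*I)
∮_C f(z) dz = 2πi · ((-1/4 + I/4)*sin(1) + (3/4 + I/4)*sin(1 + 2*I)) = pi*(-1/2 - I/2)*sin(1) + pi*(-1/2 + 3*I/2)*sin(1 + 2*I)

Final answer: pi*(-1/2 - I/2)*sin(1) + pi*(-1/2 + 3*I/2)*sin(1 + 2*I)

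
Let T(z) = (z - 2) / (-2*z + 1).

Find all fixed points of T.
{-1, 1}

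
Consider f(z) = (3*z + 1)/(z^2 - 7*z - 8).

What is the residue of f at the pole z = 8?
25/9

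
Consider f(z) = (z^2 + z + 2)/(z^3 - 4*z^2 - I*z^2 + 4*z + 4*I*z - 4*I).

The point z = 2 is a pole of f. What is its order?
Factor the denominator:
  z^3 - 4*z^2 - I*z^2 + 4*z + 4*I*z - 4*I = (z - 2)^2*(z - I)

The numerator P(z) = z^2 + z + 2 has P(2) = 8 ≠ 0, so no factor of (z - 2) cancels.
Near z = 2 we can therefore write f(z) = g(z)/(z - 2)^2 with g analytic at 2 and g(2) ≠ 0 (g is the numerator divided by the remaining denominator factors).

Hence z = 2 is a pole of order 2.

Final answer: 2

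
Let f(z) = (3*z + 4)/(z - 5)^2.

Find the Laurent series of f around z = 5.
Put w = z - (5), i.e. z = w + 5. The denominator is w^2, so it suffices to rewrite the numerator in powers of w.

P(z) = 3*z + 4
P(w + 5) = 19 + 3*w

Dividing each term by w^2:
  f = 19/w^2 + 3/w

Substituting back w = z - 5:
  f(z) = 19/(z - 5)^2 + 3/(z - 5)

The series is finite because the numerator is a polynomial; the negative powers form the principal part, and the coefficient of 1/(z - 5) gives Res(f, 5) = 3.

Final answer: 19/(z - 5)^2 + 3/(z - 5)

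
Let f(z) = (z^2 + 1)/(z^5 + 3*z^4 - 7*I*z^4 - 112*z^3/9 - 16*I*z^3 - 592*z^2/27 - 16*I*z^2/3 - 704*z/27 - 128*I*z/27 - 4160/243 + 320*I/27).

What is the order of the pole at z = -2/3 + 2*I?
Factor the denominator:
  z^5 + 3*z^4 - 7*I*z^4 - 112*z^3/9 - 16*I*z^3 - 592*z^2/27 - 16*I*z^2/3 - 704*z/27 - 128*I*z/27 - 4160/243 + 320*I/27 = (z + 2/3 - 2*I)^4*(z + 1/3 + I)

The numerator P(z) = z^2 + 1 has P(-2/3 + 2*I) = -23/9 - 8*I/3 ≠ 0, so no factor of (z + 2/3 - 2*I) cancels.
Near z = -2/3 + 2*I we can therefore write f(z) = g(z)/(z + 2/3 - 2*I)^4 with g analytic at -2/3 + 2*I and g(-2/3 + 2*I) ≠ 0 (g is the numerator divided by the remaining denominator factors).

Hence z = -2/3 + 2*I is a pole of order 4.

Final answer: 4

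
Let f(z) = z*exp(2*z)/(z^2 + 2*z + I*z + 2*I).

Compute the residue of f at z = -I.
(1/5 - 2*I/5)*exp(-2*I)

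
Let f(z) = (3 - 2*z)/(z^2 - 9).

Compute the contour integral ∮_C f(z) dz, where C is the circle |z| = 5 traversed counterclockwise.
By the residue theorem, ∮_C f(z) dz = 2πi · (sum of the residues of f at the poles inside |z| = 5).

The denominator factors as (z - 3)*(z + 3), so the singularities of f are simple poles at z = 3, z = -3.
  |3|² = 9 < 25 = 5², so this pole is inside the contour.
  |-3|² = 9 < 25 = 5², so this pole is inside the contour.

With P(z) = 3 - 2*z and Q(z) = z^2 - 9, each pole is simple, so Res(f, z₀) = P(z₀)/Q'(z₀) with Q'(z) = 2*z.
  Res(f, 3) = P(3)/Q'(3) = (-3)/(6) = -1/2
  Res(f, -3) = P(-3)/Q'(-3) = (9)/(-6) = -3/2

Sum of residues inside C: -2
∮_C f(z) dz = 2πi · (-2) = -4*I*pi

Final answer: -4*I*pi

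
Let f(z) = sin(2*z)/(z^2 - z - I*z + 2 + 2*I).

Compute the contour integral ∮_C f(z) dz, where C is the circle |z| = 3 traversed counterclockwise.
pi*(-3/5 + I/5)*sin(2 - 2*I) + pi*(1/5 + 3*I/5)*sinh(4)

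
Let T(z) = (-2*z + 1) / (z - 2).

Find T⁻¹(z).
(2*z + 1)/(z + 2)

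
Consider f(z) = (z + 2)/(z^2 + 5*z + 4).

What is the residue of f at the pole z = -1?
Write f(z) = P(z)/Q(z) with P(z) = z + 2 and Q(z) = z^2 + 5*z + 4.
The denominator factors as Q(z) = (z + 4)*(z + 1), so z = -1 is a simple zero of Q and P is analytic there; z = -1 is therefore a simple pole and
  Res(f, z₀) = P(z₀)/Q'(z₀).

Q'(z) = 2*z + 5, so Q'(-1) = 3.
P(-1) = 1.

Res(f, -1) = (1)/(3) = 1/3

Final answer: 1/3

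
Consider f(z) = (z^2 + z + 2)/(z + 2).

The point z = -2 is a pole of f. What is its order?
Factor the denominator:
  z + 2 = (z + 2)

The numerator P(z) = z^2 + z + 2 has P(-2) = 4 ≠ 0, so no factor of (z + 2) cancels.
Near z = -2 we can therefore write f(z) = g(z)/(z + 2) with g analytic at -2 and g(-2) ≠ 0 (g is just the numerator).

Hence z = -2 is a pole of order 1.

Final answer: 1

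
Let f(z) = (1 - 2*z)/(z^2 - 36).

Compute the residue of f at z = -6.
Write f(z) = P(z)/Q(z) with P(z) = 1 - 2*z and Q(z) = z^2 - 36.
The denominator factors as Q(z) = (z - 6)*(z + 6), so z = -6 is a simple zero of Q and P is analytic there; z = -6 is therefore a simple pole and
  Res(f, z₀) = P(z₀)/Q'(z₀).

Q'(z) = 2*z, so Q'(-6) = -12.
P(-6) = 13.

Res(f, -6) = (13)/(-12) = -13/12

Final answer: -13/12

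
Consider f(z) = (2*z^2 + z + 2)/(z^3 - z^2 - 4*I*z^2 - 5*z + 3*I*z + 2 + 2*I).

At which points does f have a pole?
The singularities of f are the zeros of the denominator. Factoring,
  z^3 - z^2 - 4*I*z^2 - 5*z + 3*I*z + 2 + 2*I = (z - 1 - I)*(z - I)*(z - 2*I)
so the candidates are z = 1 + I, z = I, z = 2*I.

Check the numerator P(z) = 2*z^2 + z + 2 at each one:
  P(1 + I) = 3 + 5*I ≠ 0, so z = 1 + I is a (simple) pole.
  P(I) = I ≠ 0, so z = I is a (simple) pole.
  P(2*I) = -6 + 2*I ≠ 0, so z = 2*I is a (simple) pole.

Poles of f: {I, 2*I, 1 + I}

Final answer: {I, 2*I, 1 + I}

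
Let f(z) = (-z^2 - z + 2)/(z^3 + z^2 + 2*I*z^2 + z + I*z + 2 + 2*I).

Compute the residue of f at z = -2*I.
-4/3 + 2*I/3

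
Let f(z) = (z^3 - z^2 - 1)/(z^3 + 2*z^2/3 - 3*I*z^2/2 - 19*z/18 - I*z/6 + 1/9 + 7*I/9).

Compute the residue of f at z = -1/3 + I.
Write f(z) = P(z)/Q(z) with P(z) = z^3 - z^2 - 1 and Q(z) = z^3 + 2*z^2/3 - 3*I*z^2/2 - 19*z/18 - I*z/6 + 1/9 + 7*I/9.
The denominator factors as Q(z) = (z - 2/3)*(z + 1 - I/2)*(z + 1/3 - I), so z = -1/3 + I is a simple zero of Q and P is analytic there; z = -1/3 + I is therefore a simple pole and
  Res(f, z₀) = P(z₀)/Q'(z₀).

Q'(z) = 3*z^2 + 4*z/3 - 3*I*z - 19/18 - I/6, so Q'(-1/3 + I) = -7/6 + I/6.
P(-1/3 + I) = 23/27.

Res(f, -1/3 + I) = (23/27)/(-7/6 + I/6) = -161/225 - 23*I/225

Final answer: -161/225 - 23*I/225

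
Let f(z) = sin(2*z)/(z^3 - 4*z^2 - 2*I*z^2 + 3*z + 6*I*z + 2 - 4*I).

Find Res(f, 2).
Write f(z) = P(z)/Q(z) with P(z) = sin(2*z) and Q(z) = z^3 - 4*z^2 - 2*I*z^2 + 3*z + 6*I*z + 2 - 4*I.
The denominator factors as Q(z) = (z - I)*(z - 2 - I)*(z - 2), so z = 2 is a simple zero of Q and P is analytic there; z = 2 is therefore a simple pole and
  Res(f, z₀) = P(z₀)/Q'(z₀).

Q'(z) = 3*z^2 - 8*z - 4*I*z + 3 + 6*I, so Q'(2) = -1 - 2*I.
P(2) = sin(4).

Res(f, 2) = (sin(4))/(-1 - 2*I) = (-1/5 + 2*I/5)*sin(4)

Final answer: (-1/5 + 2*I/5)*sin(4)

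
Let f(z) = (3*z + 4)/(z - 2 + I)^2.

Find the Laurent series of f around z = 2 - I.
Put w = z - (2 - I), i.e. z = w + 2 - I. The denominator is w^2, so it suffices to rewrite the numerator in powers of w.

P(z) = 3*z + 4
P(w + 2 - I) = 10 - 3*I + 3*w

Dividing each term by w^2:
  f = (10 - 3*I)/w^2 + 3/w

Substituting back w = z - 2 + I:
  f(z) = (10 - 3*I)/(z - 2 + I)^2 + 3/(z - 2 + I)

The series is finite because the numerator is a polynomial; the negative powers form the principal part, and the coefficient of 1/(z - 2 + I) gives Res(f, 2 - I) = 3.

Final answer: (10 - 3*I)/(z - 2 + I)^2 + 3/(z - 2 + I)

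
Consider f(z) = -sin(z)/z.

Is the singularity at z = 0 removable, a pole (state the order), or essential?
Let u = z. The argument of sin is z = u, so
  f = -sin(u)/u = -((u) - (u)^3/6 + ...)/u = -1 + (1/6)*u^2 - ...
The Laurent expansion about u = 0 has no negative powers; equivalently lim_{z→0} f(z) = -1 exists and is finite.
So the singularity is removable.

Final answer: removable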